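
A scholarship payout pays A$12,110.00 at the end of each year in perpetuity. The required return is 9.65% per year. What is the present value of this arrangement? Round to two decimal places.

Periodic rate r = 0.0965 per year.
Level perpetuity: PV = PMT / r = 12,110 / (0.0965) = A$125,492.23.

A$125,492.23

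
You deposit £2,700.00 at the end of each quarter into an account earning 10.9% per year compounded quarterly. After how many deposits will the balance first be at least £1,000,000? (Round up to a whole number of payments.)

Periodic rate r = 0.109/4 per quarter; n is counted in quarters.
Ordinary annuity FV: 1,000,000 = 2,700 × [((1+r)^n − 1)/r].
(1+r)^n = 1 + 1,000,000 × r / 2,700, so n = ln(1 + 1,000,000·r/2,700) / ln(1+r) = 89.50.
Round up to a whole number of payments: n = 90.

90 payments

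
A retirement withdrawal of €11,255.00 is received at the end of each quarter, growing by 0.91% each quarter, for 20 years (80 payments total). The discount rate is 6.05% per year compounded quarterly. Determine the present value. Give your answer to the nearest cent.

€707,769.11

Periodic rate r = 0.0605/4 per quarter; n is counted in quarters.
Growing ordinary annuity: PV = PMT₁ × [1 − ((1+g)/(1+r))^n] / (r − g) = 11,255 × [1 − ((1+0.0091)/(1+r))^80] / (r − 0.0091) = €707,769.11.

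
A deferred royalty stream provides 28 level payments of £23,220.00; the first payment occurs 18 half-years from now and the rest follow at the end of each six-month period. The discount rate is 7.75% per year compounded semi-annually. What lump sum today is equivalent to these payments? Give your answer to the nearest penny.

Ordinary annuity of 28 payments, first payment at period 18.
Periodic rate r = 0.0775/2 per half-year; n is counted in half-years.
The ordinary-annuity PV formula values the stream one period before the first payment (period 17); discount that back 17 periods:
PV₀ = 23,220 × [1 − (1+r)^−28] / r × (1+r)^−17 = £205,689.28

£205,689.28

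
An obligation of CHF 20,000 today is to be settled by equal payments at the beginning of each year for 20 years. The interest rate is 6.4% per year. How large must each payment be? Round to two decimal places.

CHF 1,692.42

Level annuity due; solve PV = PMT × [(1 − (1+r)^−n)/r] × (1+r) for PMT.
Periodic rate r = 0.064 per year.
With n = 20: PMT = 20,000 / ([(1 − (1+r)^−n)/r] × (1+r)) = CHF 1,692.42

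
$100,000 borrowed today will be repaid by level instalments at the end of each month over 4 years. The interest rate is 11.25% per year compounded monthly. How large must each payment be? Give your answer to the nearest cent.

$2,596.71

Level ordinary annuity; solve PV = PMT × [(1 − (1+r)^−n)/r] for PMT.
Periodic rate r = 0.1125/12 per month; n is counted in months.
With n = 48: PMT = 100,000 / ([(1 − (1+r)^−n)/r]) = $2,596.71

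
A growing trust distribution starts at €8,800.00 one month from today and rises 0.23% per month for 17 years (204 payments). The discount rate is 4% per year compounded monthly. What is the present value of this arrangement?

€1,614,524.22

Periodic rate r = 0.04/12 per month; n is counted in months.
Growing ordinary annuity: PV = PMT₁ × [1 − ((1+g)/(1+r))^n] / (r − g) = 8,800 × [1 − ((1+0.0023)/(1+r))^204] / (r − 0.0023) = €1,614,524.22.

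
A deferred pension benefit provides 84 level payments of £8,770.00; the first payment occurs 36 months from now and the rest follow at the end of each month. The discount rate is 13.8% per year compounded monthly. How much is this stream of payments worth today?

£315,491.48

Ordinary annuity of 84 payments, first payment at period 36.
Periodic rate r = 0.138/12 per month; n is counted in months.
The ordinary-annuity PV formula values the stream one period before the first payment (period 35); discount that back 35 periods:
PV₀ = 8,770 × [1 − (1+r)^−84] / r × (1+r)^−35 = £315,491.48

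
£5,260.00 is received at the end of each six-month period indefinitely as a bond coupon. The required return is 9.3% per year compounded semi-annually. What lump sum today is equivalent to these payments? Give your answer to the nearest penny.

Periodic rate r = 0.093/2 per half-year.
Level perpetuity: PV = PMT / r = 5,260 / (0.093/2) = £113,118.28.

£113,118.28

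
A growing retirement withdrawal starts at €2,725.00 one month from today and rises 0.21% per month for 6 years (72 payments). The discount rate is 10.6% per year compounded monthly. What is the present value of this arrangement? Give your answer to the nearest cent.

€154,821.32

Periodic rate r = 0.106/12 per month; n is counted in months.
Growing ordinary annuity: PV = PMT₁ × [1 − ((1+g)/(1+r))^n] / (r − g) = 2,725 × [1 − ((1+0.0021)/(1+r))^72] / (r − 0.0021) = €154,821.32.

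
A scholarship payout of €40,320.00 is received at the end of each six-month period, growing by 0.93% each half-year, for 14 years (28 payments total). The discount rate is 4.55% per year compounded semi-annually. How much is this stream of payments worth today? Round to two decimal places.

€928,484.94

Periodic rate r = 0.0455/2 per half-year; n is counted in half-years.
Growing ordinary annuity: PV = PMT₁ × [1 − ((1+g)/(1+r))^n] / (r − g) = 40,320 × [1 − ((1+0.0093)/(1+r))^28] / (r − 0.0093) = €928,484.94.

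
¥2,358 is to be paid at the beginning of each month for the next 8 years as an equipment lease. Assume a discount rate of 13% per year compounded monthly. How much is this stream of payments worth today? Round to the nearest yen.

This is an annuity due: 96 payments of ¥2,358 at the beginning of each month.
Periodic rate r = 0.13/12 per month; n is counted in months.
PV = PMT × [(1 − (1+r)^−n)/r] × (1+r) = 2,358 × [1 − (1+r)^−96] / r × (1+r) = ¥141,816

¥141,816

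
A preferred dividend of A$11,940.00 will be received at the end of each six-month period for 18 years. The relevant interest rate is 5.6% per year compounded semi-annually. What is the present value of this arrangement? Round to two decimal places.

A$268,633.23

This is an ordinary annuity: 36 payments of A$11,940.00 at the end of each six-month period.
Periodic rate r = 0.056/2 per half-year; n is counted in half-years.
PV = PMT × [(1 − (1+r)^−n)/r] = 11,940 × [1 − (1+r)^−36] / r = A$268,633.23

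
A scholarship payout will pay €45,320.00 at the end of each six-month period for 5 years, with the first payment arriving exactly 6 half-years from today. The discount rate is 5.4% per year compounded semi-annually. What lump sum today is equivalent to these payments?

Ordinary annuity of 10 payments, first payment at period 6.
Periodic rate r = 0.054/2 per half-year; n is counted in half-years.
The ordinary-annuity PV formula values the stream one period before the first payment (period 5); discount that back 5 periods:
PV₀ = 45,320 × [1 − (1+r)^−10] / r × (1+r)^−5 = €343,614.16

€343,614.16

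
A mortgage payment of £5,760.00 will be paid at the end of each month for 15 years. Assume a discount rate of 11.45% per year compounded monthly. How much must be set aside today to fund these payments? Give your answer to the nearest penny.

£494,415.07

This is an ordinary annuity: 180 payments of £5,760.00 at the end of each month.
Periodic rate r = 0.1145/12 per month; n is counted in months.
PV = PMT × [(1 − (1+r)^−n)/r] = 5,760 × [1 − (1+r)^−180] / r = £494,415.07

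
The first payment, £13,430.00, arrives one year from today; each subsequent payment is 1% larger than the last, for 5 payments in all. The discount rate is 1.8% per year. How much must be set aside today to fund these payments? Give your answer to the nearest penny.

£64,934.05

Periodic rate r = 0.018 per year.
Growing ordinary annuity: PV = PMT₁ × [1 − ((1+g)/(1+r))^n] / (r − g) = 13,430 × [1 − ((1+0.01)/(1+r))^5] / (r − 0.01) = £64,934.05.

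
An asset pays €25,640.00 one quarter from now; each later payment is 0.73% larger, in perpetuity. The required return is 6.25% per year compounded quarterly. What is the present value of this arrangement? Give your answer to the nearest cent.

Periodic rate r = 0.0625/4 per quarter.
Growing perpetuity (Gordon): PV = PMT₁ / (r − g) = 25,640 / (r − 0.0073) = €3,079,879.88.

€3,079,879.88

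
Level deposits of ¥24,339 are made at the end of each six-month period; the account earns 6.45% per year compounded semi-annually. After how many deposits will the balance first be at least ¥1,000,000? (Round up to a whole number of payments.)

Periodic rate r = 0.0645/2 per half-year; n is counted in half-years.
Ordinary annuity FV: 1,000,000 = 24,339 × [((1+r)^n − 1)/r].
(1+r)^n = 1 + 1,000,000 × r / 24,339, so n = ln(1 + 1,000,000·r/24,339) / ln(1+r) = 26.58.
Round up to a whole number of payments: n = 27.

27 payments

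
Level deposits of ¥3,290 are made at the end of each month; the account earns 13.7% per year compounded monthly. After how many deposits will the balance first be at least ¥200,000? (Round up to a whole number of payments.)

47 payments

Periodic rate r = 0.137/12 per month; n is counted in months.
Ordinary annuity FV: 200,000 = 3,290 × [((1+r)^n − 1)/r].
(1+r)^n = 1 + 200,000 × r / 3,290, so n = ln(1 + 200,000·r/3,290) / ln(1+r) = 46.43.
Round up to a whole number of payments: n = 47.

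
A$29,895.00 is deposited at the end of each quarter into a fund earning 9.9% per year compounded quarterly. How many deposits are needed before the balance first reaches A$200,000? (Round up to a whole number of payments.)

Periodic rate r = 0.099/4 per quarter; n is counted in quarters.
Ordinary annuity FV: 200,000 = 29,895 × [((1+r)^n − 1)/r].
(1+r)^n = 1 + 200,000 × r / 29,895, so n = ln(1 + 200,000·r/29,895) / ln(1+r) = 6.27.
Round up to a whole number of payments: n = 7.

7 payments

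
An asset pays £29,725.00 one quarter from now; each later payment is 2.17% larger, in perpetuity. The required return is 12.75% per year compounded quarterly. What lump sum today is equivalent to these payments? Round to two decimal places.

£2,921,375.92

Periodic rate r = 0.1275/4 per quarter.
Growing perpetuity (Gordon): PV = PMT₁ / (r − g) = 29,725 / (r − 0.0217) = £2,921,375.92.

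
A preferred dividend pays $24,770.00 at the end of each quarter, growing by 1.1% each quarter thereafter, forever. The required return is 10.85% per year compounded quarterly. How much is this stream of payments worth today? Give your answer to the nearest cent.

Periodic rate r = 0.1085/4 per quarter.
Growing perpetuity (Gordon): PV = PMT₁ / (r − g) = 24,770 / (r − 0.011) = $1,536,124.03.

$1,536,124.03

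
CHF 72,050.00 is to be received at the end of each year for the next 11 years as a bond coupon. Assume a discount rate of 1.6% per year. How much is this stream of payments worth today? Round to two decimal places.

This is an ordinary annuity: 11 payments of CHF 72,050.00 at the end of each year.
Periodic rate r = 0.016 per year.
PV = PMT × [(1 − (1+r)^−n)/r] = 72,050 × [1 − (1+r)^−11] / r = CHF 721,458.60

CHF 721,458.60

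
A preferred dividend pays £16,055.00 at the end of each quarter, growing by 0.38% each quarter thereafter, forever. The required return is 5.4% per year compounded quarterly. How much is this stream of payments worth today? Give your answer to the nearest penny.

Periodic rate r = 0.054/4 per quarter.
Growing perpetuity (Gordon): PV = PMT₁ / (r − g) = 16,055 / (r − 0.0038) = £1,655,154.64.

£1,655,154.64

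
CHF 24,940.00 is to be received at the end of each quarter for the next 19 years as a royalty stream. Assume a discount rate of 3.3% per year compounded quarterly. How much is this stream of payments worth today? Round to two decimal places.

CHF 1,403,992.58

This is an ordinary annuity: 76 payments of CHF 24,940.00 at the end of each quarter.
Periodic rate r = 0.033/4 per quarter; n is counted in quarters.
PV = PMT × [(1 − (1+r)^−n)/r] = 24,940 × [1 − (1+r)^−76] / r = CHF 1,403,992.58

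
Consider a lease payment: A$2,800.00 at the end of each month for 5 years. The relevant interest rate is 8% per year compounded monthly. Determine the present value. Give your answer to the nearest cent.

This is an ordinary annuity: 60 payments of A$2,800.00 at the end of each month.
Periodic rate r = 0.08/12 per month; n is counted in months.
PV = PMT × [(1 − (1+r)^−n)/r] = 2,800 × [1 − (1+r)^−60] / r = A$138,091.61

A$138,091.61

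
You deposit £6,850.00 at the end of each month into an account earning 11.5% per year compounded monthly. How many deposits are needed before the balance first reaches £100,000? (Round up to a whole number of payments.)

Periodic rate r = 0.115/12 per month; n is counted in months.
Ordinary annuity FV: 100,000 = 6,850 × [((1+r)^n − 1)/r].
(1+r)^n = 1 + 100,000 × r / 6,850, so n = ln(1 + 100,000·r/6,850) / ln(1+r) = 13.73.
Round up to a whole number of payments: n = 14.

14 payments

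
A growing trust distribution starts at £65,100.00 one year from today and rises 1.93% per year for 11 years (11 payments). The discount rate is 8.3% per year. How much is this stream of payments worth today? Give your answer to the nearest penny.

£497,350.83

Periodic rate r = 0.083 per year.
Growing ordinary annuity: PV = PMT₁ × [1 − ((1+g)/(1+r))^n] / (r − g) = 65,100 × [1 − ((1+0.0193)/(1+r))^11] / (r − 0.0193) = £497,350.83.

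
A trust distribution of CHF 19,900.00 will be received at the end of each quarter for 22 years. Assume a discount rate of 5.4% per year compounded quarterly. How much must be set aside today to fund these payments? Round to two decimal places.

This is an ordinary annuity: 88 payments of CHF 19,900.00 at the end of each quarter.
Periodic rate r = 0.054/4 per quarter; n is counted in quarters.
PV = PMT × [(1 − (1+r)^−n)/r] = 19,900 × [1 − (1+r)^−88] / r = CHF 1,021,146.21

CHF 1,021,146.21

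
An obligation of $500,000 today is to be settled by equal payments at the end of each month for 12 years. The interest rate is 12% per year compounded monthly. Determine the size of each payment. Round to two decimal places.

$6,567.10

Level ordinary annuity; solve PV = PMT × [(1 − (1+r)^−n)/r] for PMT.
Periodic rate r = 0.12/12 per month; n is counted in months.
With n = 144: PMT = 500,000 / ([(1 − (1+r)^−n)/r]) = $6,567.10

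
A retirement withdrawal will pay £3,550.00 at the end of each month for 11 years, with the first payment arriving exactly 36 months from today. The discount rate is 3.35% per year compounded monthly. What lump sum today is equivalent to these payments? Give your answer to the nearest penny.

£355,109.33

Ordinary annuity of 132 payments, first payment at period 36.
Periodic rate r = 0.0335/12 per month; n is counted in months.
The ordinary-annuity PV formula values the stream one period before the first payment (period 35); discount that back 35 periods:
PV₀ = 3,550 × [1 − (1+r)^−132] / r × (1+r)^−35 = £355,109.33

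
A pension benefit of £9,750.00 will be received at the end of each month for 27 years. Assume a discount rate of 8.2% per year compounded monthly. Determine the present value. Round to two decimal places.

This is an ordinary annuity: 324 payments of £9,750.00 at the end of each month.
Periodic rate r = 0.082/12 per month; n is counted in months.
PV = PMT × [(1 − (1+r)^−n)/r] = 9,750 × [1 − (1+r)^−324] / r = £1,269,751.63

£1,269,751.63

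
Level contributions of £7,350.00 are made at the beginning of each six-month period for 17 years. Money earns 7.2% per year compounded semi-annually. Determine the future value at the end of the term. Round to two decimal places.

This is an annuity due: 34 deposits of £7,350.00 at the beginning of each six-month period.
Periodic rate r = 0.072/2 per half-year; n is counted in half-years.
FV = PMT × [((1+r)^n − 1)/r] × (1+r) = 7,350 × [(1+r)^34 − 1] / r × (1+r) = £492,489.20

£492,489.20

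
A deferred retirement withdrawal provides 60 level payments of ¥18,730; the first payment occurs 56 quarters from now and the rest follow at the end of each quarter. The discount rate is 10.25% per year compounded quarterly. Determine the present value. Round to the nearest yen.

Ordinary annuity of 60 payments, first payment at period 56.
Periodic rate r = 0.1025/4 per quarter; n is counted in quarters.
The ordinary-annuity PV formula values the stream one period before the first payment (period 55); discount that back 55 periods:
PV₀ = 18,730 × [1 − (1+r)^−60] / r × (1+r)^−55 = ¥141,933

¥141,933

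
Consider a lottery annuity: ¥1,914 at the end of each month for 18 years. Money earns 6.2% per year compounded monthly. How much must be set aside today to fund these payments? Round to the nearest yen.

¥248,747

This is an ordinary annuity: 216 payments of ¥1,914 at the end of each month.
Periodic rate r = 0.062/12 per month; n is counted in months.
PV = PMT × [(1 − (1+r)^−n)/r] = 1,914 × [1 − (1+r)^−216] / r = ¥248,747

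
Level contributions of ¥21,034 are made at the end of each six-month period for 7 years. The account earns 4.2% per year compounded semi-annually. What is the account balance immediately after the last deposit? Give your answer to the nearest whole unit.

¥338,252

This is an ordinary annuity: 14 deposits of ¥21,034 at the end of each six-month period.
Periodic rate r = 0.042/2 per half-year; n is counted in half-years.
FV = PMT × [((1+r)^n − 1)/r] = 21,034 × [(1+r)^14 − 1] / r = ¥338,252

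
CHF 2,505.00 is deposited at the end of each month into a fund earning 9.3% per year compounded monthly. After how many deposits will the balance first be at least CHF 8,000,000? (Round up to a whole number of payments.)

Periodic rate r = 0.093/12 per month; n is counted in months.
Ordinary annuity FV: 8,000,000 = 2,505 × [((1+r)^n − 1)/r].
(1+r)^n = 1 + 8,000,000 × r / 2,505, so n = ln(1 + 8,000,000·r/2,505) / ln(1+r) = 420.78.
Round up to a whole number of payments: n = 421.

421 payments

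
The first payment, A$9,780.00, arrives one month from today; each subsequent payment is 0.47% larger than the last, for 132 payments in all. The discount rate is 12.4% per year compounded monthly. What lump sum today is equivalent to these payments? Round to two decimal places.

Periodic rate r = 0.124/12 per month; n is counted in months.
Growing ordinary annuity: PV = PMT₁ × [1 − ((1+g)/(1+r))^n] / (r − g) = 9,780 × [1 − ((1+0.0047)/(1+r))^132] / (r − 0.0047) = A$906,166.47.

A$906,166.47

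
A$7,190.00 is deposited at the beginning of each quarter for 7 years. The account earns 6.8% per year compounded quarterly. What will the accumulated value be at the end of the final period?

A$259,453.50

This is an annuity due: 28 deposits of A$7,190.00 at the beginning of each quarter.
Periodic rate r = 0.068/4 per quarter; n is counted in quarters.
FV = PMT × [((1+r)^n − 1)/r] × (1+r) = 7,190 × [(1+r)^28 − 1] / r × (1+r) = A$259,453.50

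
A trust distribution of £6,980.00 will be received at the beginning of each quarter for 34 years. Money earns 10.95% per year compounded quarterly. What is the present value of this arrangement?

This is an annuity due: 136 payments of £6,980.00 at the beginning of each quarter.
Periodic rate r = 0.1095/4 per quarter; n is counted in quarters.
PV = PMT × [(1 − (1+r)^−n)/r] × (1+r) = 6,980 × [1 − (1+r)^−136] / r × (1+r) = £255,303.10

£255,303.10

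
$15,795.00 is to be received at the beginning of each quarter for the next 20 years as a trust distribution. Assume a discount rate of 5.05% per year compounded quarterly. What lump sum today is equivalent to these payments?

This is an annuity due: 80 payments of $15,795.00 at the beginning of each quarter.
Periodic rate r = 0.0505/4 per quarter; n is counted in quarters.
PV = PMT × [(1 − (1+r)^−n)/r] × (1+r) = 15,795 × [1 − (1+r)^−80] / r × (1+r) = $802,534.30

$802,534.30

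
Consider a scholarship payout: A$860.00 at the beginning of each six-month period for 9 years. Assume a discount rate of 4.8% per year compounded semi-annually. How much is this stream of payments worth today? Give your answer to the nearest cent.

A$12,749.82

This is an annuity due: 18 payments of A$860.00 at the beginning of each six-month period.
Periodic rate r = 0.048/2 per half-year; n is counted in half-years.
PV = PMT × [(1 − (1+r)^−n)/r] × (1+r) = 860 × [1 − (1+r)^−18] / r × (1+r) = A$12,749.82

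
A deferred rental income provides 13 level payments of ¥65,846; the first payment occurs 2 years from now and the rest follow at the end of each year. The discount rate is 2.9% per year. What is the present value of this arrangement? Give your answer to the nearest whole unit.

¥684,907

Ordinary annuity of 13 payments, first payment at period 2.
Periodic rate r = 0.029 per year.
The ordinary-annuity PV formula values the stream one period before the first payment (period 1); discount that back 1 periods:
PV₀ = 65,846 × [1 − (1+r)^−13] / r × (1+r)^−1 = ¥684,907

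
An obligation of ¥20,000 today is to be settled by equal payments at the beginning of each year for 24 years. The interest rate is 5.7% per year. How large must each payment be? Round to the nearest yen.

Level annuity due; solve PV = PMT × [(1 − (1+r)^−n)/r] × (1+r) for PMT.
Periodic rate r = 0.057 per year.
With n = 24: PMT = 20,000 / ([(1 − (1+r)^−n)/r] × (1+r)) = ¥1,466

¥1,466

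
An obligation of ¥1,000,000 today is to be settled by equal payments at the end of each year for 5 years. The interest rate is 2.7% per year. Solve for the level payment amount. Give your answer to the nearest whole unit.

Level ordinary annuity; solve PV = PMT × [(1 − (1+r)^−n)/r] for PMT.
Periodic rate r = 0.027 per year.
With n = 5: PMT = 1,000,000 / ([(1 − (1+r)^−n)/r]) = ¥216,488

¥216,488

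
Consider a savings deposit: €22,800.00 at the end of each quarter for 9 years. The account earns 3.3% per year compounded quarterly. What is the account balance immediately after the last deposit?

This is an ordinary annuity: 36 deposits of €22,800.00 at the end of each quarter.
Periodic rate r = 0.033/4 per quarter; n is counted in quarters.
FV = PMT × [((1+r)^n − 1)/r] = 22,800 × [(1+r)^36 − 1] / r = €951,178.74

€951,178.74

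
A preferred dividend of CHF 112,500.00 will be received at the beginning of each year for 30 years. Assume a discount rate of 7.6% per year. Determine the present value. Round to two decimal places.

CHF 1,415,840.66

This is an annuity due: 30 payments of CHF 112,500.00 at the beginning of each year.
Periodic rate r = 0.076 per year.
PV = PMT × [(1 − (1+r)^−n)/r] × (1+r) = 112,500 × [1 − (1+r)^−30] / r × (1+r) = CHF 1,415,840.66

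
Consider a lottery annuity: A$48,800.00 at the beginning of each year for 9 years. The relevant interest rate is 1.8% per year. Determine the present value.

A$409,384.93

This is an annuity due: 9 payments of A$48,800.00 at the beginning of each year.
Periodic rate r = 0.018 per year.
PV = PMT × [(1 − (1+r)^−n)/r] × (1+r) = 48,800 × [1 − (1+r)^−9] / r × (1+r) = A$409,384.93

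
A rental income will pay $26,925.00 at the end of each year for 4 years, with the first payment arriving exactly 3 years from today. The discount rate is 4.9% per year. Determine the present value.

Ordinary annuity of 4 payments, first payment at period 3.
Periodic rate r = 0.049 per year.
The ordinary-annuity PV formula values the stream one period before the first payment (period 2); discount that back 2 periods:
PV₀ = 26,925 × [1 − (1+r)^−4] / r × (1+r)^−2 = $86,965.49

$86,965.49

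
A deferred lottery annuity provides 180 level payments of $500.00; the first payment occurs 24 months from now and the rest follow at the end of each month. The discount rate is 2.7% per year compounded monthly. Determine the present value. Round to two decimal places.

Ordinary annuity of 180 payments, first payment at period 24.
Periodic rate r = 0.027/12 per month; n is counted in months.
The ordinary-annuity PV formula values the stream one period before the first payment (period 23); discount that back 23 periods:
PV₀ = 500 × [1 − (1+r)^−180] / r × (1+r)^−23 = $70,212.83

$70,212.83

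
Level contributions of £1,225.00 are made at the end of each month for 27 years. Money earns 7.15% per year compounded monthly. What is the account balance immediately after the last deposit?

This is an ordinary annuity: 324 deposits of £1,225.00 at the end of each month.
Periodic rate r = 0.0715/12 per month; n is counted in months.
FV = PMT × [((1+r)^n − 1)/r] = 1,225 × [(1+r)^324 − 1] / r = £1,203,463.75

£1,203,463.75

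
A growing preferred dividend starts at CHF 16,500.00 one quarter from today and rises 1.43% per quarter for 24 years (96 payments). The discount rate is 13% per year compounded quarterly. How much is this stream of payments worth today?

CHF 742,177.58

Periodic rate r = 0.13/4 per quarter; n is counted in quarters.
Growing ordinary annuity: PV = PMT₁ × [1 − ((1+g)/(1+r))^n] / (r − g) = 16,500 × [1 − ((1+0.0143)/(1+r))^96] / (r − 0.0143) = CHF 742,177.58.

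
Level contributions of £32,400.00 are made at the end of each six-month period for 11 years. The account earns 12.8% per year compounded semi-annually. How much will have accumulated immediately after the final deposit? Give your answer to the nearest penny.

£1,475,645.96

This is an ordinary annuity: 22 deposits of £32,400.00 at the end of each six-month period.
Periodic rate r = 0.128/2 per half-year; n is counted in half-years.
FV = PMT × [((1+r)^n − 1)/r] = 32,400 × [(1+r)^22 − 1] / r = £1,475,645.96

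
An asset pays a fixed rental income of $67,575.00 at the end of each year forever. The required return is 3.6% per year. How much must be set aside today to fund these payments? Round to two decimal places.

$1,877,083.33

Periodic rate r = 0.036 per year.
Level perpetuity: PV = PMT / r = 67,575 / (0.036) = $1,877,083.33.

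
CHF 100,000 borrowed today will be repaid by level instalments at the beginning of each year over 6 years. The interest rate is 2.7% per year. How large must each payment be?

Level annuity due; solve PV = PMT × [(1 − (1+r)^−n)/r] × (1+r) for PMT.
Periodic rate r = 0.027 per year.
With n = 6: PMT = 100,000 / ([(1 − (1+r)^−n)/r] × (1+r)) = CHF 17,796.12

CHF 17,796.12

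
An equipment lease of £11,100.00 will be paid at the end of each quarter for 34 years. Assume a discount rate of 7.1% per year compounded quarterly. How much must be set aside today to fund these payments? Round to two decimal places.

This is an ordinary annuity: 136 payments of £11,100.00 at the end of each quarter.
Periodic rate r = 0.071/4 per quarter; n is counted in quarters.
PV = PMT × [(1 − (1+r)^−n)/r] = 11,100 × [1 − (1+r)^−136] / r = £568,213.00

£568,213.00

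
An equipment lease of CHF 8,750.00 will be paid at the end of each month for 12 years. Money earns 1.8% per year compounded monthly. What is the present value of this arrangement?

CHF 1,132,450.02

This is an ordinary annuity: 144 payments of CHF 8,750.00 at the end of each month.
Periodic rate r = 0.018/12 per month; n is counted in months.
PV = PMT × [(1 − (1+r)^−n)/r] = 8,750 × [1 − (1+r)^−144] / r = CHF 1,132,450.02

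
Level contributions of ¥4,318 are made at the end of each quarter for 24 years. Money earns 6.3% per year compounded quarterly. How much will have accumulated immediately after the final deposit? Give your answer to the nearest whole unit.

¥954,802

This is an ordinary annuity: 96 deposits of ¥4,318 at the end of each quarter.
Periodic rate r = 0.063/4 per quarter; n is counted in quarters.
FV = PMT × [((1+r)^n − 1)/r] = 4,318 × [(1+r)^96 − 1] / r = ¥954,802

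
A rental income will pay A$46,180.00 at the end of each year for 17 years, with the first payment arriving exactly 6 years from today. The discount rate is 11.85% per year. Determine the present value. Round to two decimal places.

Ordinary annuity of 17 payments, first payment at period 6.
Periodic rate r = 0.1185 per year.
The ordinary-annuity PV formula values the stream one period before the first payment (period 5); discount that back 5 periods:
PV₀ = 46,180 × [1 − (1+r)^−17] / r × (1+r)^−5 = A$189,445.75

A$189,445.75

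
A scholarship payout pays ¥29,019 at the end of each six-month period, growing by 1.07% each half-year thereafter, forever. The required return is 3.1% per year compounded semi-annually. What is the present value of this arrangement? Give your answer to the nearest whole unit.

¥6,045,625

Periodic rate r = 0.031/2 per half-year.
Growing perpetuity (Gordon): PV = PMT₁ / (r − g) = 29,019 / (r − 0.0107) = ¥6,045,625.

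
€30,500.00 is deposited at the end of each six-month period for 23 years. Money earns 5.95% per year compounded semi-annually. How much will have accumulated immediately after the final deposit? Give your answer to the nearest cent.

This is an ordinary annuity: 46 deposits of €30,500.00 at the end of each six-month period.
Periodic rate r = 0.0595/2 per half-year; n is counted in half-years.
FV = PMT × [((1+r)^n − 1)/r] = 30,500 × [(1+r)^46 − 1] / r = €2,923,685.93

€2,923,685.93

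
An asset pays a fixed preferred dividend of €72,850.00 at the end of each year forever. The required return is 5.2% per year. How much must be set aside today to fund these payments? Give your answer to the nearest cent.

Periodic rate r = 0.052 per year.
Level perpetuity: PV = PMT / r = 72,850 / (0.052) = €1,400,961.54.

€1,400,961.54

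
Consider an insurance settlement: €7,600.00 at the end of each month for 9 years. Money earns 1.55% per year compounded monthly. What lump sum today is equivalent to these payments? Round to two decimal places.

€765,660.35

This is an ordinary annuity: 108 payments of €7,600.00 at the end of each month.
Periodic rate r = 0.0155/12 per month; n is counted in months.
PV = PMT × [(1 − (1+r)^−n)/r] = 7,600 × [1 − (1+r)^−108] / r = €765,660.35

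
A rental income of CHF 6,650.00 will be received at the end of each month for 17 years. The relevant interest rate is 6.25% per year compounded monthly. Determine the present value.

This is an ordinary annuity: 204 payments of CHF 6,650.00 at the end of each month.
Periodic rate r = 0.0625/12 per month; n is counted in months.
PV = PMT × [(1 − (1+r)^−n)/r] = 6,650 × [1 − (1+r)^−204] / r = CHF 834,331.36

CHF 834,331.36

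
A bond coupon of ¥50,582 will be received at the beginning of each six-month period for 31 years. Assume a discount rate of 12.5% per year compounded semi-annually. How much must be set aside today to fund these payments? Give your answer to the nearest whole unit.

¥839,847

This is an annuity due: 62 payments of ¥50,582 at the beginning of each six-month period.
Periodic rate r = 0.125/2 per half-year; n is counted in half-years.
PV = PMT × [(1 − (1+r)^−n)/r] × (1+r) = 50,582 × [1 − (1+r)^−62] / r × (1+r) = ¥839,847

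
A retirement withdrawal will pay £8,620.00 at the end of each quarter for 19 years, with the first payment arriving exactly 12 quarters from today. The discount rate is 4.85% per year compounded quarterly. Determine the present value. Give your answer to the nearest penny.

Ordinary annuity of 76 payments, first payment at period 12.
Periodic rate r = 0.0485/4 per quarter; n is counted in quarters.
The ordinary-annuity PV formula values the stream one period before the first payment (period 11); discount that back 11 periods:
PV₀ = 8,620 × [1 − (1+r)^−76] / r × (1+r)^−11 = £373,512.19

£373,512.19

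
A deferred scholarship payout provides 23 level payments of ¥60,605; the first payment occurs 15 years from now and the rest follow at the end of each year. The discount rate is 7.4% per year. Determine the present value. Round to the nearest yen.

¥243,091

Ordinary annuity of 23 payments, first payment at period 15.
Periodic rate r = 0.074 per year.
The ordinary-annuity PV formula values the stream one period before the first payment (period 14); discount that back 14 periods:
PV₀ = 60,605 × [1 − (1+r)^−23] / r × (1+r)^−14 = ¥243,091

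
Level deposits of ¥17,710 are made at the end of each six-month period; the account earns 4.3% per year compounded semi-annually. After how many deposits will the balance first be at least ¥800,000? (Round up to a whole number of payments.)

32 payments

Periodic rate r = 0.043/2 per half-year; n is counted in half-years.
Ordinary annuity FV: 800,000 = 17,710 × [((1+r)^n − 1)/r].
(1+r)^n = 1 + 800,000 × r / 17,710, so n = ln(1 + 800,000·r/17,710) / ln(1+r) = 31.90.
Round up to a whole number of payments: n = 32.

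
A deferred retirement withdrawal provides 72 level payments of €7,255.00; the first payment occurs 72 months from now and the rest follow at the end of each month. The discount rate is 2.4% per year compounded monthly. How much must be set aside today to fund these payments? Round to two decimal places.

€421,758.84

Ordinary annuity of 72 payments, first payment at period 72.
Periodic rate r = 0.024/12 per month; n is counted in months.
The ordinary-annuity PV formula values the stream one period before the first payment (period 71); discount that back 71 periods:
PV₀ = 7,255 × [1 − (1+r)^−72] / r × (1+r)^−71 = €421,758.84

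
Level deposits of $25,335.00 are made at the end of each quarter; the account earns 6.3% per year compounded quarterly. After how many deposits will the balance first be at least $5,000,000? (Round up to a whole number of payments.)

91 payments

Periodic rate r = 0.063/4 per quarter; n is counted in quarters.
Ordinary annuity FV: 5,000,000 = 25,335 × [((1+r)^n − 1)/r].
(1+r)^n = 1 + 5,000,000 × r / 25,335, so n = ln(1 + 5,000,000·r/25,335) / ln(1+r) = 90.42.
Round up to a whole number of payments: n = 91.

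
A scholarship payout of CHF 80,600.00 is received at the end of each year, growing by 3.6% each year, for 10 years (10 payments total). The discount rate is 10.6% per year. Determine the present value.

Periodic rate r = 0.106 per year.
Growing ordinary annuity: PV = PMT₁ × [1 − ((1+g)/(1+r))^n] / (r − g) = 80,600 × [1 − ((1+0.036)/(1+r))^10] / (r − 0.036) = CHF 552,626.51.

CHF 552,626.51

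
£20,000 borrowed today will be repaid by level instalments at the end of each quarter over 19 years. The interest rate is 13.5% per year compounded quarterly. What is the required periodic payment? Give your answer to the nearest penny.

Level ordinary annuity; solve PV = PMT × [(1 − (1+r)^−n)/r] for PMT.
Periodic rate r = 0.135/4 per quarter; n is counted in quarters.
With n = 76: PMT = 20,000 / ([(1 − (1+r)^−n)/r]) = £733.89

£733.89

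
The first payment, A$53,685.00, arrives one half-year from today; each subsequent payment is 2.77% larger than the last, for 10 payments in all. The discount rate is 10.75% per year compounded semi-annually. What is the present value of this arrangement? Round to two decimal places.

Periodic rate r = 0.1075/2 per half-year; n is counted in half-years.
Growing ordinary annuity: PV = PMT₁ × [1 − ((1+g)/(1+r))^n] / (r − g) = 53,685 × [1 − ((1+0.0277)/(1+r))^10] / (r − 0.0277) = A$456,369.66.

A$456,369.66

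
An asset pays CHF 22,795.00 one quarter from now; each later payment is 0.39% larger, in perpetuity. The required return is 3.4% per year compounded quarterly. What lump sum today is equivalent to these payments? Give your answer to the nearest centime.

Periodic rate r = 0.034/4 per quarter.
Growing perpetuity (Gordon): PV = PMT₁ / (r − g) = 22,795 / (r − 0.0039) = CHF 4,955,434.78.

CHF 4,955,434.78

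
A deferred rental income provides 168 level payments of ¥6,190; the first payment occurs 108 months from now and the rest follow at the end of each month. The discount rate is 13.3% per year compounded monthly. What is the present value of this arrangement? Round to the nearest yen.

¥144,765

Ordinary annuity of 168 payments, first payment at period 108.
Periodic rate r = 0.133/12 per month; n is counted in months.
The ordinary-annuity PV formula values the stream one period before the first payment (period 107); discount that back 107 periods:
PV₀ = 6,190 × [1 − (1+r)^−168] / r × (1+r)^−107 = ¥144,765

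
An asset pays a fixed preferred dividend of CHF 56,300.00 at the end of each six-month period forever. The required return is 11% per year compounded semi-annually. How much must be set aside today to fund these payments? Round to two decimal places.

Periodic rate r = 0.11/2 per half-year.
Level perpetuity: PV = PMT / r = 56,300 / (0.11/2) = CHF 1,023,636.36.

CHF 1,023,636.36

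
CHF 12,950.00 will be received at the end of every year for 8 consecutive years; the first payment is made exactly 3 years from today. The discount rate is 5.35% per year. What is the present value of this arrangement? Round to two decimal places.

CHF 74,357.94

Ordinary annuity of 8 payments, first payment at period 3.
Periodic rate r = 0.0535 per year.
The ordinary-annuity PV formula values the stream one period before the first payment (period 2); discount that back 2 periods:
PV₀ = 12,950 × [1 − (1+r)^−8] / r × (1+r)^−2 = CHF 74,357.94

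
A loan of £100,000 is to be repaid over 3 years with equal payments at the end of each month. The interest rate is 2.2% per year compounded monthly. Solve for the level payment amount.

£2,873.00

Level ordinary annuity; solve PV = PMT × [(1 − (1+r)^−n)/r] for PMT.
Periodic rate r = 0.022/12 per month; n is counted in months.
With n = 36: PMT = 100,000 / ([(1 − (1+r)^−n)/r]) = £2,873.00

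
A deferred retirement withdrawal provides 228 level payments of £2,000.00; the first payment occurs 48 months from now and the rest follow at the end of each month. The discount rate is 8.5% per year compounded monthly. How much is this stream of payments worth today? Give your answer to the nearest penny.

£162,104.06

Ordinary annuity of 228 payments, first payment at period 48.
Periodic rate r = 0.085/12 per month; n is counted in months.
The ordinary-annuity PV formula values the stream one period before the first payment (period 47); discount that back 47 periods:
PV₀ = 2,000 × [1 − (1+r)^−228] / r × (1+r)^−47 = £162,104.06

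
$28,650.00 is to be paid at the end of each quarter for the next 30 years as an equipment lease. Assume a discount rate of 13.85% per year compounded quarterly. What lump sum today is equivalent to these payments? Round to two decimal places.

$813,512.35

This is an ordinary annuity: 120 payments of $28,650.00 at the end of each quarter.
Periodic rate r = 0.1385/4 per quarter; n is counted in quarters.
PV = PMT × [(1 − (1+r)^−n)/r] = 28,650 × [1 − (1+r)^−120] / r = $813,512.35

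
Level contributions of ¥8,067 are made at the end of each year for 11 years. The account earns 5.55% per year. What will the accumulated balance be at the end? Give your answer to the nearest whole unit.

This is an ordinary annuity: 11 deposits of ¥8,067 at the end of each year.
Periodic rate r = 0.0555 per year.
FV = PMT × [((1+r)^n − 1)/r] = 8,067 × [(1+r)^11 − 1] / r = ¥117,954

¥117,954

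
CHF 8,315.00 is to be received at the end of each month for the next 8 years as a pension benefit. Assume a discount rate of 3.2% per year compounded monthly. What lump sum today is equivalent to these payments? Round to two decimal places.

CHF 703,430.96

This is an ordinary annuity: 96 payments of CHF 8,315.00 at the end of each month.
Periodic rate r = 0.032/12 per month; n is counted in months.
PV = PMT × [(1 − (1+r)^−n)/r] = 8,315 × [1 − (1+r)^−96] / r = CHF 703,430.96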